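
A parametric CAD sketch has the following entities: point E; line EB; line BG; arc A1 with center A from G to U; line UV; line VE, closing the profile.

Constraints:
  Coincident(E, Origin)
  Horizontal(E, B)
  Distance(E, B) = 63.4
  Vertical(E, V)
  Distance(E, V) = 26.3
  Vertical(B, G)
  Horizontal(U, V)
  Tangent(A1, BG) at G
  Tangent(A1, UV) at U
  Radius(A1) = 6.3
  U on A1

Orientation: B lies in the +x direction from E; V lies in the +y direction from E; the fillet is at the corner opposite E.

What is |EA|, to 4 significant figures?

60.50

E and V share the same x with |EV| = 26.3 and V on the +y side, so V = (0.000, 26.30). The virtual corner opposite E is at (63.40, 26.30). The tangent condition forces AG to be normal to BG and since A1 is tangent to UV there, AU ⟂ UV, with radius 6.3, so the center A sits 6.3 in from both sides at A = (57.10, 20.00). Then |EA| = |A − E| = 60.50.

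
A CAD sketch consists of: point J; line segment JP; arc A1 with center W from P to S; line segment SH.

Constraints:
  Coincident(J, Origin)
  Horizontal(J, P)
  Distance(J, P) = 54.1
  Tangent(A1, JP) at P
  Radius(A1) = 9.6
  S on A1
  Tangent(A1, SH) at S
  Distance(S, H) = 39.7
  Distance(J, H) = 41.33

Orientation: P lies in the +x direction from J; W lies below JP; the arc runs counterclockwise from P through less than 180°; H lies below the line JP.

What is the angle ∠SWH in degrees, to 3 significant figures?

76.4°

Checks: J.y = 0.00, P.y = 0.00 ✓; |WS| = 9.600 ✓; ∠(WS, SH) = 90.00° ✓; |SH| = 39.70 ✓; |JH| = 41.33 ✓.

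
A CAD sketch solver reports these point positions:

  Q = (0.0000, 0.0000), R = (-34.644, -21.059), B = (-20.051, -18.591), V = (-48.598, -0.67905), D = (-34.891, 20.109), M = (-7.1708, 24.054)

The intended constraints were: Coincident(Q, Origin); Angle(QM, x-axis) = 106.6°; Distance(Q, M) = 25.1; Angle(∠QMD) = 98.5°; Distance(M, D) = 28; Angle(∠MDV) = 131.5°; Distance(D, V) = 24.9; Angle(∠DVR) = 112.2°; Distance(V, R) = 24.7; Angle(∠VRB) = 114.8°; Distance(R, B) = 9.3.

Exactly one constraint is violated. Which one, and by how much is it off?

Distance(R, B) = 9.3 — off by 5.50.

Q = (0.00, 0.00) ✓; QM at 106.6° ✓; |QM| = 25.10 ✓; ∠QMD = 98.50° ✓; |MD| = 28.00 ✓; ∠MDV = 131.5° ✓; |DV| = 24.90 ✓; ∠DVR = 112.2° ✓; |VR| = 24.70 ✓; ∠VRB = 114.8° ✓; |RB| = 14.80 ✗.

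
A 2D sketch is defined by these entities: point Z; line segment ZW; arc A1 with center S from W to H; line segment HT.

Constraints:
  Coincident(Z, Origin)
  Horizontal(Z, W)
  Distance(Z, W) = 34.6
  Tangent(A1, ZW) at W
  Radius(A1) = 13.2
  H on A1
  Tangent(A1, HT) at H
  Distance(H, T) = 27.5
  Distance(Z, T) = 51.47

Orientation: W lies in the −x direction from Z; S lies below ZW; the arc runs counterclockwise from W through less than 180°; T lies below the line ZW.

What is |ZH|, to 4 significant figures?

49.82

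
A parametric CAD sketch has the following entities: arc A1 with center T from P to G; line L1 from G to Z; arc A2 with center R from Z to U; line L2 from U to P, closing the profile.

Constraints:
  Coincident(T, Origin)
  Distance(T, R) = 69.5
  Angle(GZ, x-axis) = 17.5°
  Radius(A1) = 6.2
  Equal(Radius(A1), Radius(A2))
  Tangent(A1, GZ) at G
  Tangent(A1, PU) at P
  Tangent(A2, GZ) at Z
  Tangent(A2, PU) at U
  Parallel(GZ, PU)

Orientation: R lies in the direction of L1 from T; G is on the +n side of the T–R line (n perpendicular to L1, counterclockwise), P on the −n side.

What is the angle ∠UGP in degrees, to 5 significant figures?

79.884°

The slot axis is L1's direction at 17.5°, so u = (cos 17.5°, sin 17.5°) = (0.95372, 0.30071) and n = (−sin 17.5°, cos 17.5°) = (-0.30071, 0.95372). T is at the origin and R lies 69.5 along u from T, so R = 69.5·u = (66.283, 20.899). Tangency of A1 to both parallel lines with radius 6.2 puts G and P at T ± 6.2·n: G = (-1.8644, 5.9130), P = (1.8644, -5.9130). Equal radii place Z and U the same way about R: Z = R + 6.2·n = (64.419, 26.812), U = R − 6.2·n = (68.148, 14.986). Then cos ∠UGP = GU·GP / (|GU||GP|), giving 79.884°.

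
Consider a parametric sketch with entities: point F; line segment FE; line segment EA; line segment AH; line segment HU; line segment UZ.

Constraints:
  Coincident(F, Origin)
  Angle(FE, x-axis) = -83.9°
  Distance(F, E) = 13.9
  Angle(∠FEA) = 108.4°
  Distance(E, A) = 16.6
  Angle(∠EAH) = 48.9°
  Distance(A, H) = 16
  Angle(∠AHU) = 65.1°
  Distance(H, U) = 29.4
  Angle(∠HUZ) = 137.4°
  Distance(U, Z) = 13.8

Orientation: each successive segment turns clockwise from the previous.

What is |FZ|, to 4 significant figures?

41.17

F is at the origin; FE runs at -83.9° with length 13.9, so E = (1.477, -13.82). ∠FEA = 108.4° gives EA at -155.5° from the x-axis; with |EA| = 16.6, A = (-13.63, -20.71). ∠EAH = 48.9° gives AH at 73.40° from the x-axis; with |AH| = 16.0, H = (-9.057, -5.372). ∠AHU = 65.1° gives HU at -41.50° from the x-axis; with |HU| = 29.4, U = (12.96, -24.85). ∠HUZ = 137.4° gives UZ at -84.10° from the x-axis; with |UZ| = 13.8, Z = (14.38, -38.58). Then |FZ| = |Z − F| = 41.17.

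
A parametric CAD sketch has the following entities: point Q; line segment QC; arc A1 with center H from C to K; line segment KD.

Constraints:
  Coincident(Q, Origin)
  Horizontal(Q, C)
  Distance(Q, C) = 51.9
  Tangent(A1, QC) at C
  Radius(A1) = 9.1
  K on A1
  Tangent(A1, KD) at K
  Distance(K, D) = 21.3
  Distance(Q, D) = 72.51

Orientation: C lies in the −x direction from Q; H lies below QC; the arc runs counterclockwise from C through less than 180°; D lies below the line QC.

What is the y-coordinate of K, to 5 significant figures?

-6.0264

Q is at the origin; QC is horizontal with |QC| = 51.9 and C on the −x side, so C = (-51.900, 0.0000). Tangency of A1 to QC means the radius HC is perpendicular to QC, so H = C + (0, -9.1) = (-51.900, -9.1000). Since HK ⟂ KD (tangency), |HD| = √(9.1² + 21.3²) = 23.162 regardless of where K sits on A1. So D lies on both circle(Q, 72.51) and circle(H, 23.162); the below-QC intersection is D = (-67.660, -26.075). K is the foot of the tangent from D: K = (-60.465, -6.0264).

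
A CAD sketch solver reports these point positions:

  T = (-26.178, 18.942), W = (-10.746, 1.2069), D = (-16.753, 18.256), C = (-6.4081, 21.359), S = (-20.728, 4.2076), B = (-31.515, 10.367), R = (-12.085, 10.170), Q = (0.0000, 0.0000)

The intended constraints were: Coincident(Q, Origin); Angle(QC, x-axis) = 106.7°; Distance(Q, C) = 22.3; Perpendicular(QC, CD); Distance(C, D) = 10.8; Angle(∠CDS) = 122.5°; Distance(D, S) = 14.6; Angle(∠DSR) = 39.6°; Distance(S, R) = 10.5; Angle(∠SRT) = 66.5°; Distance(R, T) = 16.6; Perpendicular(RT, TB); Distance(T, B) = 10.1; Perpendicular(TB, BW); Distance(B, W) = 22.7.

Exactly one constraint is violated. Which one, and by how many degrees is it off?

Perpendicular(TB, BW) — off by 8.10°.

Q = (0.00, 0.00) ✓; QC at 106.7° ✓; |QC| = 22.30 ✓; ∠(QC, CD) = 90.00° ✓; |CD| = 10.80 ✓; ∠CDS = 122.5° ✓; |DS| = 14.60 ✓; ∠DSR = 39.60° ✓; |SR| = 10.50 ✓; ∠SRT = 66.50° ✓; |RT| = 16.60 ✓; ∠(RT, TB) = 90.00° ✓; |TB| = 10.10 ✓; ∠(TB, BW) = 98.10° ✗; |BW| = 22.70 ✓.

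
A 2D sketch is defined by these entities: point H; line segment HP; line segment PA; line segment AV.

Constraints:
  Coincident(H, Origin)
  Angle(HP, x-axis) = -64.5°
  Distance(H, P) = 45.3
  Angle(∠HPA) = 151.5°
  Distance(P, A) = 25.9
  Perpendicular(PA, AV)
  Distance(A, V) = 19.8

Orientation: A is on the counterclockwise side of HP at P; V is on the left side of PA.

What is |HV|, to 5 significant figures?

65.735

H is at the origin; HP runs at -64.5° with length 45.3, so P = 45.3·(cos -64.5°, sin -64.5°) = (19.502, -40.887). ∠HPA = 151.5°, so PA runs at -64.5° + (180° − 151.5°) = -36.000° from the x-axis; with |PA| = 25.9, A = P + 25.9·(cos -36.000°, sin -36.000°) = (40.456, -56.111). PA is perpendicular to AV; with |AV| = 19.8 on the left of PA, V = A + 19.8·(0.58779, 0.80902) = (52.094, -40.092). Then |HV| = |V − H| = 65.735.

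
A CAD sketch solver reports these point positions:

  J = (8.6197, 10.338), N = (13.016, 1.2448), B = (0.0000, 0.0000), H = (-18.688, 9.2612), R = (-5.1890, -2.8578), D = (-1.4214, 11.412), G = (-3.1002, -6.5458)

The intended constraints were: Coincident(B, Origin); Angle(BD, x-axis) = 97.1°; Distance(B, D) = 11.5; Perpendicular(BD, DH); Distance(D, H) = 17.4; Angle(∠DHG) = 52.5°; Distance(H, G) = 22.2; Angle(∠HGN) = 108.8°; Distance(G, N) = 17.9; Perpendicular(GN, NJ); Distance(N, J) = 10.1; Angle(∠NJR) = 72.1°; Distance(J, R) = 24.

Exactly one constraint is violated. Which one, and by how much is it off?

Distance(J, R) = 24 — off by 4.90.

B = (0.00, 0.00) ✓; BD at 97.10° ✓; |BD| = 11.50 ✓; ∠(BD, DH) = 90.00° ✓; |DH| = 17.40 ✓; ∠DHG = 52.50° ✓; |HG| = 22.20 ✓; ∠HGN = 108.8° ✓; |GN| = 17.90 ✓; ∠(GN, NJ) = 90.00° ✓; |NJ| = 10.10 ✓; ∠NJR = 72.10° ✓; |JR| = 19.10 ✗.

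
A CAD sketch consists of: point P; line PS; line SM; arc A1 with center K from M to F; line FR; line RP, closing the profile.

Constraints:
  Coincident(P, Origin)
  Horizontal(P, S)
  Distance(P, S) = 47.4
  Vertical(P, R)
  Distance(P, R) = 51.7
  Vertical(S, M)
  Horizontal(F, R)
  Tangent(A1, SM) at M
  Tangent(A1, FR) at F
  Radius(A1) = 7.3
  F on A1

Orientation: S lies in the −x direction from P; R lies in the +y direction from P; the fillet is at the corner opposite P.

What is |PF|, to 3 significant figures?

65.4

P is at the origin; P and S share the same y with |PS| = 47.4 and S on the −x side, so S = (-47.4, 0.00). P and R share the same x with |PR| = 51.7 and R on the +y side, so R = (0.00, 51.7). The virtual corner opposite P is at (-47.4, 51.7). A1 meets SM tangentially, so KM is at right angles to SM and the tangent condition forces KF to be normal to FR, with radius 7.3, so the center K sits 7.3 in from both sides at K = (-40.1, 44.4). That places the tangent points at M = (-47.4, 44.4) on SM and F = (-40.1, 51.7) on FR. Then |PF| = |F − P| = 65.4.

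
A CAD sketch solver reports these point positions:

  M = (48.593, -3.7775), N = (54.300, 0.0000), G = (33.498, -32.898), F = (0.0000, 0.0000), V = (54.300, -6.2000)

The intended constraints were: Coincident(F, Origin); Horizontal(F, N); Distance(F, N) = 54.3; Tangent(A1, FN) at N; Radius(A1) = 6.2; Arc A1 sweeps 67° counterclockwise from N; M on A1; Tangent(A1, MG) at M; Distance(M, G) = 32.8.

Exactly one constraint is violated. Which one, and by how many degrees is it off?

Tangent(A1, MG) at M — off by 4.40°.

F = (0.00, 0.00) ✓; F.y = 0.00, N.y = 0.00 ✓; |FN| = 54.30 ✓; ∠(VN, NF) = 90.00° ✓; |VN| = 6.200 ✓; bearing(V→M) − bearing(V→N) = 67.00° ✓; |VM| = 6.200 ✓; ∠(VM, MG) = 94.40° ✗; |MG| = 32.80 ✓.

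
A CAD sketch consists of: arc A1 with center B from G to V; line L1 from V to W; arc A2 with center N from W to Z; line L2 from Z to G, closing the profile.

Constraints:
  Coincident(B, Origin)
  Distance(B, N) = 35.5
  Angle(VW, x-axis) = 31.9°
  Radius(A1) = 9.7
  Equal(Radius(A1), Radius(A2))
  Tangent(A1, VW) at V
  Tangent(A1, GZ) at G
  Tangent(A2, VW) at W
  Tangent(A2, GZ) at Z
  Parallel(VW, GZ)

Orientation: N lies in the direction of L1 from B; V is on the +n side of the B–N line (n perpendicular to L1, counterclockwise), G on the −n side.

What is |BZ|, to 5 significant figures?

36.801

The slot axis is L1's direction at 31.9°, so u = (cos 31.9°, sin 31.9°) = (0.84897, 0.52844) and n = (−sin 31.9°, cos 31.9°) = (-0.52844, 0.84897). B is at the origin and N lies 35.5 along u from B, so N = 35.5·u = (30.138, 18.760). Tangency of A1 to both parallel lines with radius 9.7 puts V and G at B ± 9.7·n: V = (-5.1259, 8.2350), G = (5.1259, -8.2350). Equal radii place W and Z the same way about N: W = N + 9.7·n = (25.013, 26.995), Z = N − 9.7·n = (35.264, 10.525). Then |BZ| = |Z − B| = 36.801.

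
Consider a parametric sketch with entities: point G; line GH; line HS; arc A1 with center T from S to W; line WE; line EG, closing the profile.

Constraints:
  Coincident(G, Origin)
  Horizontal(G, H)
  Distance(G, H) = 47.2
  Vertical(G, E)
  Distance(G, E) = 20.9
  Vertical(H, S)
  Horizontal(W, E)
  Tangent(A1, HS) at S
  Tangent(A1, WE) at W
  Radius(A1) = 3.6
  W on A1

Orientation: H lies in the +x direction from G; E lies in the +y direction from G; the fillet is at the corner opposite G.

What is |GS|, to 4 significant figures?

50.27

G is at the origin; GH is horizontal with |GH| = 47.2 and H on the +x side, so H = (47.20, 0.000). GE is vertical with |GE| = 20.9 and E on the +y side, so E = (0.000, 20.90). The virtual corner opposite G is at (47.20, 20.90). The tangent condition forces TS to be normal to HS and A1 meets WE tangentially, so TW is at right angles to WE, with radius 3.6, so the center T sits 3.6 in from both sides at T = (43.60, 17.30). That places the tangent points at S = (47.20, 17.30) on HS and W = (43.60, 20.90) on WE. Then |GS| = |S − G| = 50.27.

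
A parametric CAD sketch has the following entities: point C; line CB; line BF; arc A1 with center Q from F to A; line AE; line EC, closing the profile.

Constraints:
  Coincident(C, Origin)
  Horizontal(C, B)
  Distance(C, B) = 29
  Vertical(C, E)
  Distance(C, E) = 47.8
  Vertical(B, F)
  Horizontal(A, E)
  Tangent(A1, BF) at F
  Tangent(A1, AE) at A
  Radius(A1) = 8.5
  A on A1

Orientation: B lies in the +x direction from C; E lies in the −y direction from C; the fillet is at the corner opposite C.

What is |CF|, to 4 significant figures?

48.84

C is at the origin; C and B share the same y with |CB| = 29.0 and B on the +x side, so B = (29.00, 0.000). C and E share the same x with |CE| = 47.8 and E on the −y side, so E = (0.000, -47.80). The virtual corner opposite C is at (29.00, -47.80). Since A1 is tangent to BF there, QF ⟂ BF and the tangent condition forces QA to be normal to AE, with radius 8.5, so the center Q sits 8.5 in from both sides at Q = (20.50, -39.30). That places the tangent points at F = (29.00, -39.30) on BF and A = (20.50, -47.80) on AE. Then |CF| = |F − C| = 48.84.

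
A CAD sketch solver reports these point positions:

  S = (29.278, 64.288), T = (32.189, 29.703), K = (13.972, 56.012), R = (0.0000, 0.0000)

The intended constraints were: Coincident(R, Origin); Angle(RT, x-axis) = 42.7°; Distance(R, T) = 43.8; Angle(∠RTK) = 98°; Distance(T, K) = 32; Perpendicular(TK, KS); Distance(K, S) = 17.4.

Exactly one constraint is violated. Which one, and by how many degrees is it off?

Perpendicular(TK, KS) — off by 6.30°.

R = (0.00, 0.00) ✓; RT at 42.70° ✓; |RT| = 43.80 ✓; ∠RTK = 98.00° ✓; |TK| = 32.00 ✓; ∠(TK, KS) = 96.30° ✗; |KS| = 17.40 ✓.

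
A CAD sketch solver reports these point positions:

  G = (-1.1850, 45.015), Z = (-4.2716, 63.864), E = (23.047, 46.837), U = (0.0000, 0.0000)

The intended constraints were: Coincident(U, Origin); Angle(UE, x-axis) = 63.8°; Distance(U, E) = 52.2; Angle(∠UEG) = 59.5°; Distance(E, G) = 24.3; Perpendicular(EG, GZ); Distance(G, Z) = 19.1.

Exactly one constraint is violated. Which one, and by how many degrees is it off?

Perpendicular(EG, GZ) — off by 5.00°.

U = (0.00, 0.00) ✓; UE at 63.80° ✓; |UE| = 52.20 ✓; ∠UEG = 59.50° ✓; |EG| = 24.30 ✓; ∠(EG, GZ) = 85.00° ✗; |GZ| = 19.10 ✓.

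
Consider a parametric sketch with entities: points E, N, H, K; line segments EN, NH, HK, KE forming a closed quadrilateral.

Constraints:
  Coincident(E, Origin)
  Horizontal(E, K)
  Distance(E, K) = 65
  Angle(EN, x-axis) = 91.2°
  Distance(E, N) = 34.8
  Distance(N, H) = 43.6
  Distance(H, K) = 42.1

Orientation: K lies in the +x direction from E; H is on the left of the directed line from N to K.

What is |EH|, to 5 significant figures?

55.849

E is at the origin; EK is horizontal with |EK| = 65.0 and K in +x, so K = (65.0, 0). EN runs at 91.2° with |EN| = 34.8, so N = (-0.72880, 34.792). H is determined by |NH| = 43.6 and |HK| = 42.1 together: it lies at the intersection of circle(N, 43.6) and circle(K, 42.1). With |NK| = 74.369, the foot of the radical line on NK is 38.049 from N and the perpendicular offset is √(43.6² − 38.049²) = 21.289. Taking the left-of-NK solution: H = (42.859, 35.808).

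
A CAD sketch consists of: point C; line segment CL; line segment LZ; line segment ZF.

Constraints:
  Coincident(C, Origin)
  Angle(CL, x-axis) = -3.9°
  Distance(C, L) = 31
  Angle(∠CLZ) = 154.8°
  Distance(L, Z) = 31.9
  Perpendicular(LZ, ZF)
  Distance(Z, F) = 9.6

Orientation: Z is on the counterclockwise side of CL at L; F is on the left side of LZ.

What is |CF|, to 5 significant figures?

60.058

C is at the origin; CL runs at -3.9° with length 31.0, so L = 31.0·(cos -3.9°, sin -3.9°) = (30.928, -2.1085). ∠CLZ = 154.8°, so LZ runs at -3.9° + (180° − 154.8°) = 21.300° from the x-axis; with |LZ| = 31.9, Z = L + 31.9·(cos 21.300°, sin 21.300°) = (60.649, 9.4792). LZ ⟂ ZF; with |ZF| = 9.6 on the left of LZ, F = Z + 9.6·(-0.36325, 0.93169) = (57.162, 18.423). Then |CF| = |F − C| = 60.058.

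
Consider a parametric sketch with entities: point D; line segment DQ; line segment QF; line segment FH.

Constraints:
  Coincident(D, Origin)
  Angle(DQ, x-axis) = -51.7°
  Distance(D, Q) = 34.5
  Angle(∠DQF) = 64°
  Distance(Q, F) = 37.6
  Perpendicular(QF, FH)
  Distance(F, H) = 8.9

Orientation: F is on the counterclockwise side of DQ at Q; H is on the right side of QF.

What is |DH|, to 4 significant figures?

45.80

∠DQF = 64.0°, so QF runs at -51.7° + (180° − 64.0°) = 64.30° from the x-axis; with |QF| = 37.6, F = Q + 37.6·(cos 64.30°, sin 64.30°) = (37.69, 6.806). The perpendicularity gives FH at right angles to QF; with |FH| = 8.9 on the right of QF, H = F + 8.9·(0.9011, -0.4337) = (45.71, 2.946). Then |DH| = |H − D| = 45.80.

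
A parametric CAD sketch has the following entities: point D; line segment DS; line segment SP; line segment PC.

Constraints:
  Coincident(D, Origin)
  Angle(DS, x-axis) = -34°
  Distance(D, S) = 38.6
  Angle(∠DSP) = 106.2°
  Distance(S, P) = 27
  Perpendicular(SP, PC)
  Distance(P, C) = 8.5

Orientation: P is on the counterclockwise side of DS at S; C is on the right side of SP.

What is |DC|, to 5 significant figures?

59.185

D is at the origin; DS runs at -34.0° with length 38.6, so S = 38.6·(cos -34.0°, sin -34.0°) = (32.001, -21.585). ∠DSP = 106.2°, so SP runs at -34.0° + (180° − 106.2°) = 39.800° from the x-axis; with |SP| = 27.0, P = S + 27.0·(cos 39.800°, sin 39.800°) = (52.745, -4.3019). The perpendicularity gives PC at right angles to SP; with |PC| = 8.5 on the right of SP, C = P + 8.5·(0.64011, -0.76828) = (58.185, -10.832). Then |DC| = |C − D| = 59.185.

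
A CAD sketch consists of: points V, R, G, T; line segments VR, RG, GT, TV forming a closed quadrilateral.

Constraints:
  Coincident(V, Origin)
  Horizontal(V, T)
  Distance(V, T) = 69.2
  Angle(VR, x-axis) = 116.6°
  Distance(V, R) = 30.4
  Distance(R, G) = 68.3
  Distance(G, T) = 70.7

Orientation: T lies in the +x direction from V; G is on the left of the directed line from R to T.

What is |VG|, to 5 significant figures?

78.363

Checks: |RG| = 68.30 ✓; |GT| = 70.70 ✓.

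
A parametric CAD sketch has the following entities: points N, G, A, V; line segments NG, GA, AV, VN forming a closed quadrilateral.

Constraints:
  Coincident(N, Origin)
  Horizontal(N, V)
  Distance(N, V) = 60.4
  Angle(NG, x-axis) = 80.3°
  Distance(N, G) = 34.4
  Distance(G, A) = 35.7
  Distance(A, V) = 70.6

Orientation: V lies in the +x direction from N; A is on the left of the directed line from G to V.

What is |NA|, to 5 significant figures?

68.105

Checks: NG at 80.30° ✓; |GA| = 35.70 ✓; |AV| = 70.60 ✓.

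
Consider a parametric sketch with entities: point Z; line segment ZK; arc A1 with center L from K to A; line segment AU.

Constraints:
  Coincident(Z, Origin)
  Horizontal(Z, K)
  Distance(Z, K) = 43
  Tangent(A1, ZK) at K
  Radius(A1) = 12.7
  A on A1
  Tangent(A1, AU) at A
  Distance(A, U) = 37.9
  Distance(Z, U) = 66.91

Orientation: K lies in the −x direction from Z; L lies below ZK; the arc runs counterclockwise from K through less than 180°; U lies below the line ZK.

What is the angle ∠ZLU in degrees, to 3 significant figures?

104°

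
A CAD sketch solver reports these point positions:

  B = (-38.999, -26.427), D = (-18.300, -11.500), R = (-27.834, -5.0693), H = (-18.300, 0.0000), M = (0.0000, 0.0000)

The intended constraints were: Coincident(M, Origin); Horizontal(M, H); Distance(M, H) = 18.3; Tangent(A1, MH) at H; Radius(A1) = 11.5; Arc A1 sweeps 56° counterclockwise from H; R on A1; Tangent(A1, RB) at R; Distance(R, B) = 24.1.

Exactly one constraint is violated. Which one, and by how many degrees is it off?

Tangent(A1, RB) at R — off by 6.40°.

M = (0.00, 0.00) ✓; M.y = 0.00, H.y = 0.00 ✓; |MH| = 18.30 ✓; ∠(DH, HM) = 90.00° ✓; |DH| = 11.50 ✓; bearing(D→R) − bearing(D→H) = 56.00° ✓; |DR| = 11.50 ✓; ∠(DR, RB) = 83.60° ✗; |RB| = 24.10 ✓.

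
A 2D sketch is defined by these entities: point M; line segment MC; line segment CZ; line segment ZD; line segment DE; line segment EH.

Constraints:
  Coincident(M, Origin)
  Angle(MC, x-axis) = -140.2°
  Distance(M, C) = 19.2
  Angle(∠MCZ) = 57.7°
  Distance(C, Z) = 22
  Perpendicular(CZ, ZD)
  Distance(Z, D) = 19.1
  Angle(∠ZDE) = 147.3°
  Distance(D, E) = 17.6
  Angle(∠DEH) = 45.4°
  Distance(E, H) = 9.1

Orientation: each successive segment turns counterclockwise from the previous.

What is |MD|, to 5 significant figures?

12.086

M is at the origin; MC runs at -140.2° with length 19.2, so C = (-14.751, -12.290). ∠MCZ = 57.7° gives CZ at -17.900° from the x-axis; with |CZ| = 22.0, Z = (6.1840, -19.052). CZ ⟂ ZD, so ZD runs at 72.100°; with |ZD| = 19.1, D = (12.055, -0.87650). Then |MD| = |D − M| = 12.086.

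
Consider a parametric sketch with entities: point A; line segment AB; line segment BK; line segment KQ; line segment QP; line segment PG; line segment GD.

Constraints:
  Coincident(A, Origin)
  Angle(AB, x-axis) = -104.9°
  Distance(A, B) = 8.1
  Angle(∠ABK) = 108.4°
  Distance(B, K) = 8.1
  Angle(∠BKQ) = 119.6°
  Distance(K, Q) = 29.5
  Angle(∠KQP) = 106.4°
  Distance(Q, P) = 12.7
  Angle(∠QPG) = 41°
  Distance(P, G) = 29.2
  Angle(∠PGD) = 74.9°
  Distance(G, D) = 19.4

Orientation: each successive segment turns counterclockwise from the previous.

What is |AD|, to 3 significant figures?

36.6

A is at the origin; AB runs at -104.9° with length 8.1, so B = (-2.08, -7.83). ∠ABK = 108.4° gives BK at -33.3° from the x-axis; with |BK| = 8.1, K = (4.69, -12.3). ∠BKQ = 119.6° gives KQ at 27.1° from the x-axis; with |KQ| = 29.5, Q = (30.9, 1.16). ∠KQP = 106.4° gives QP at 101° from the x-axis; with |QP| = 12.7, P = (28.6, 13.6). ∠QPG = 41.0° gives PG at -120° from the x-axis; with |PG| = 29.2, G = (13.9, -11.6). ∠PGD = 74.9° gives GD at -15.2° from the x-axis; with |GD| = 19.4, D = (32.6, -16.7). Then |AD| = |D − A| = 36.6.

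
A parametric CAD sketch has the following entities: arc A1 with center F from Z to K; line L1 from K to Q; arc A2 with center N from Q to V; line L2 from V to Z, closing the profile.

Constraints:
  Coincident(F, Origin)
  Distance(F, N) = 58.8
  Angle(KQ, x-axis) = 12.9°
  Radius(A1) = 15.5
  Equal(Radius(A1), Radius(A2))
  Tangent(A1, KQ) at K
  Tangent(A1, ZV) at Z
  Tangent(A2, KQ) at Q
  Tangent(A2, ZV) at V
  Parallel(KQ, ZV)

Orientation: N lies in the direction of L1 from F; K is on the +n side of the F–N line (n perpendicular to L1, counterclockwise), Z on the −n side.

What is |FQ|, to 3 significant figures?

60.8

The slot axis is L1's direction at 12.9°, so u = (cos 12.9°, sin 12.9°) = (0.975, 0.223) and n = (−sin 12.9°, cos 12.9°) = (-0.223, 0.975). F is at the origin and N lies 58.8 along u from F, so N = 58.8·u = (57.3, 13.1). Tangency of A1 to both parallel lines with radius 15.5 puts K and Z at F ± 15.5·n: K = (-3.46, 15.1), Z = (3.46, -15.1). Equal radii place Q and V the same way about N: Q = N + 15.5·n = (53.9, 28.2), V = N − 15.5·n = (60.8, -1.98). Then |FQ| = |Q − F| = 60.8.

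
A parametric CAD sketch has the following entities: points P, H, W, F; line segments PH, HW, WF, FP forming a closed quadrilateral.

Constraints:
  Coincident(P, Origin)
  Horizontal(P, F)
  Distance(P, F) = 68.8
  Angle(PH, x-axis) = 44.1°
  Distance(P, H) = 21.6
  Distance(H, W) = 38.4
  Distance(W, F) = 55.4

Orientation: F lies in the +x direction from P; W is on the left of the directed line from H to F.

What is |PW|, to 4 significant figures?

59.79

P is at the origin; PF is horizontal with |PF| = 68.8 and F in +x, so F = (68.8, 0). PH runs at 44.1° with |PH| = 21.6, so H = (15.51, 15.03). W is determined by |HW| = 38.4 and |WF| = 55.4 together: it lies at the intersection of circle(H, 38.4) and circle(F, 55.4). With |HF| = 55.37, the foot of the radical line on HF is 13.28 from H and the perpendicular offset is √(38.4² − 13.28²) = 36.03. Taking the left-of-HF solution: W = (38.08, 46.10).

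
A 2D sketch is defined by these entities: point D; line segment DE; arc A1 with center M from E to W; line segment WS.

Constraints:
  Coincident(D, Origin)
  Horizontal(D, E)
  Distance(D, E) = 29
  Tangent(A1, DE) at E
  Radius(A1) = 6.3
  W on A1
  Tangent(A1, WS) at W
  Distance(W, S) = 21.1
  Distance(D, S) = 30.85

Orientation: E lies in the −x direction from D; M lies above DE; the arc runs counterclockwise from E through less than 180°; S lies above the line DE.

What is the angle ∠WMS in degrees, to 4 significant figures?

73.38°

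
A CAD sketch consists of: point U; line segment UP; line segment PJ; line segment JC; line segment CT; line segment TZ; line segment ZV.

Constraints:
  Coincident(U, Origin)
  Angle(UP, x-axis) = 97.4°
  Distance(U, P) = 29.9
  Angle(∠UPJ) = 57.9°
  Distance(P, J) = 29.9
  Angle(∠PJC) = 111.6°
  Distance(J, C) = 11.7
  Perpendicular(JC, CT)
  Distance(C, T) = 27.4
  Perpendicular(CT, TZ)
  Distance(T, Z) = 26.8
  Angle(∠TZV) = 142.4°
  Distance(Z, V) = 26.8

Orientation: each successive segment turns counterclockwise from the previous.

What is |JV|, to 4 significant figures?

37.98

The perpendicularity gives TZ at right angles to CT, so TZ runs at 107.9°; with |TZ| = 26.8, Z = (-5.490, 33.42). ∠TZV = 142.4° gives ZV at 145.5° from the x-axis; with |ZV| = 26.8, V = (-27.58, 48.60). Then |JV| = |V − J| = 37.98.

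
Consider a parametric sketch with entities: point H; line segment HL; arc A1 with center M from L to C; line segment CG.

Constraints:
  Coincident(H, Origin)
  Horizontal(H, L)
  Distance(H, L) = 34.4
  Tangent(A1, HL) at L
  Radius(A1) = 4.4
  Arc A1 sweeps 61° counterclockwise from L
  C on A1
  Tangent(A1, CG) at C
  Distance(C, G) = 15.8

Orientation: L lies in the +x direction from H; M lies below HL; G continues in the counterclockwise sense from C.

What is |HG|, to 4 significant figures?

27.98

H is at the origin; HL is horizontal with |HL| = 34.4 and L on the +x side, so L = (34.40, 0.000). Tangency of A1 to HL means the radius ML is perpendicular to HL, so M = L + (0, -4.4) = (34.40, -4.400). On A1, L sits at bearing 90° from M; a 61° counterclockwise sweep puts C at bearing 151°, so C = M + 4.4·(cos 151°, sin 151°) = (30.55, -2.267). Tangency of A1 to CG means the radius MC is perpendicular to CG, so CG runs along (−sin 151°, cos 151°); with |CG| = 15.8, G = (22.89, -16.09). Then |HG| = |G − H| = 27.98.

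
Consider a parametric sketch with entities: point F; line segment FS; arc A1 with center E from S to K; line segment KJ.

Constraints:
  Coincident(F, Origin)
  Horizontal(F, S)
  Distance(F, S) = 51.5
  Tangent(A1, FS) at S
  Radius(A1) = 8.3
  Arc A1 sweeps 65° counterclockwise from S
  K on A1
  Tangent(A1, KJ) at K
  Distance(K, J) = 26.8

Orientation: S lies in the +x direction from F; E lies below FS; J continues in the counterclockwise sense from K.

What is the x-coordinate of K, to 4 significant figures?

43.98

The tangent condition forces ES to be normal to FS, so E = S + (0, -8.3) = (51.50, -8.300). On A1, S sits at bearing 90° from E; a 65° counterclockwise sweep puts K at bearing 155°, so K = E + 8.3·(cos 155°, sin 155°) = (43.98, -4.792). So K.x = 43.98.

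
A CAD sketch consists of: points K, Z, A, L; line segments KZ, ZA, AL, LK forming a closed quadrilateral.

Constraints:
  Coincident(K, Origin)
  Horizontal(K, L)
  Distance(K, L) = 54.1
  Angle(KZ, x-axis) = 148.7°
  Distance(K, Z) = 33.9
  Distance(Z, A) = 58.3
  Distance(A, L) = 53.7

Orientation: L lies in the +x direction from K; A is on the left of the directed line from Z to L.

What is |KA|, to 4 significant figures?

49.56

K is at the origin; K and L share the same y with |KL| = 54.1 and L in +x, so L = (54.1, 0). KZ runs at 148.7° with |KZ| = 33.9, so Z = (-28.97, 17.61). A is determined by |ZA| = 58.3 and |AL| = 53.7 together: it lies at the intersection of circle(Z, 58.3) and circle(L, 53.7). With |ZL| = 84.91, the foot of the radical line on ZL is 45.49 from Z and the perpendicular offset is √(58.3² − 45.49²) = 36.46. Taking the left-of-ZL solution: A = (23.10, 43.85).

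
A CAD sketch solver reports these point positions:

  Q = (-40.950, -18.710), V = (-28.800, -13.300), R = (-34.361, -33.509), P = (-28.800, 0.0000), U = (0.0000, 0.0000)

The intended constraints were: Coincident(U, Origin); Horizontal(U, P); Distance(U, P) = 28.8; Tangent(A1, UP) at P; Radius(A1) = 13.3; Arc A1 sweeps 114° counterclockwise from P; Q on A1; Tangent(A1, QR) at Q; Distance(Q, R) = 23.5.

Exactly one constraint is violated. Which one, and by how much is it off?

Distance(Q, R) = 23.5 — off by 7.30.

U = (0.00, 0.00) ✓; U.y = 0.00, P.y = 0.00 ✓; |UP| = 28.80 ✓; ∠(VP, PU) = 90.00° ✓; |VP| = 13.30 ✓; bearing(V→Q) − bearing(V→P) = 114.0° ✓; |VQ| = 13.30 ✓; ∠(VQ, QR) = 90.00° ✓; |QR| = 16.20 ✗.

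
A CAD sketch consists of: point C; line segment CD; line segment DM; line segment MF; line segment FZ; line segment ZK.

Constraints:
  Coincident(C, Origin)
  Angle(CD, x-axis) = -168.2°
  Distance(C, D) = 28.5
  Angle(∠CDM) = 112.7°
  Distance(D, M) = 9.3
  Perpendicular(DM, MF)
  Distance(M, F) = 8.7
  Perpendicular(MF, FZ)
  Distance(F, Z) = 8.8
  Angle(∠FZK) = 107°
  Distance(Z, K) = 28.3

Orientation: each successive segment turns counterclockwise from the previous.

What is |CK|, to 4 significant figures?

44.77

MF is perpendicular to FZ, so FZ runs at 79.10°; with |FZ| = 8.8, Z = (-19.45, -7.964). ∠FZK = 107.0° gives ZK at 152.1° from the x-axis; with |ZK| = 28.3, K = (-44.46, 5.278). Then |CK| = |K − C| = 44.77.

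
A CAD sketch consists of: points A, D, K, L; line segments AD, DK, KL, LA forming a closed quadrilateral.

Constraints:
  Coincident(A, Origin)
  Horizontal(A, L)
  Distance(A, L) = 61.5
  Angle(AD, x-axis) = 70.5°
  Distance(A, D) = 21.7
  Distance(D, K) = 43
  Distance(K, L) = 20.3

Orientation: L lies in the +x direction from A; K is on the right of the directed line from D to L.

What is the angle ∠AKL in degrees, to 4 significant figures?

158.6°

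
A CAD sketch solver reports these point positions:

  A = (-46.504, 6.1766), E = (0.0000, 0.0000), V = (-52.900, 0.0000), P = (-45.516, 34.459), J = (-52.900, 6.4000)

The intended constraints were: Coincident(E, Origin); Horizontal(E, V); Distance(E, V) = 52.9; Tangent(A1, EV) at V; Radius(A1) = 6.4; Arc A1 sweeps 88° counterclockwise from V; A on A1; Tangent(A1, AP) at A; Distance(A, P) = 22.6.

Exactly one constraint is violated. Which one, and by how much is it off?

Distance(A, P) = 22.6 — off by 5.70.

E = (0.00, 0.00) ✓; E.y = 0.00, V.y = 0.00 ✓; |EV| = 52.90 ✓; ∠(JV, VE) = 90.00° ✓; |JV| = 6.400 ✓; bearing(J→A) − bearing(J→V) = 88.00° ✓; |JA| = 6.400 ✓; ∠(JA, AP) = 90.00° ✓; |AP| = 28.30 ✗.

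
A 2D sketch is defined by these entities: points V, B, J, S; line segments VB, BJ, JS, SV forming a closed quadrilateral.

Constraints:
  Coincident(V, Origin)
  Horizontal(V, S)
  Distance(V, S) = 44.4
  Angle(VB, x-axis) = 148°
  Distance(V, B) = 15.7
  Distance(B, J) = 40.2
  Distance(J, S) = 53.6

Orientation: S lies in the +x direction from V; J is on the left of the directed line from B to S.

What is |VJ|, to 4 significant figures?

42.28

V is at the origin; VS is horizontal with |VS| = 44.4 and S in +x, so S = (44.4, 0). VB runs at 148.0° with |VB| = 15.7, so B = (-13.31, 8.320). J is determined by |BJ| = 40.2 and |JS| = 53.6 together: it lies at the intersection of circle(B, 40.2) and circle(S, 53.6). With |BS| = 58.31, the foot of the radical line on BS is 18.38 from B and the perpendicular offset is √(40.2² − 18.38²) = 35.75. Taking the left-of-BS solution: J = (9.977, 41.09).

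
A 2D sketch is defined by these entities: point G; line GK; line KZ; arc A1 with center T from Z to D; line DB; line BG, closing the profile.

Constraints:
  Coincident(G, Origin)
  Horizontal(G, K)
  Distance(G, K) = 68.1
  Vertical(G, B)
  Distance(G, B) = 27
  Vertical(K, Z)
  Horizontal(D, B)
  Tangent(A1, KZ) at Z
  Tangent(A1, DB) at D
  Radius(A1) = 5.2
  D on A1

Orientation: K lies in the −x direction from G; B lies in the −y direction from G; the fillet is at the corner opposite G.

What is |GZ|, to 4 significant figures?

71.50

G is at the origin; G and K share the same y with |GK| = 68.1 and K on the −x side, so K = (-68.10, 0.000). G and B share the same x with |GB| = 27.0 and B on the −y side, so B = (0.000, -27.00). The virtual corner opposite G is at (-68.10, -27.00). A1 meets KZ tangentially, so TZ is at right angles to KZ and A1 meets DB tangentially, so TD is at right angles to DB, with radius 5.2, so the center T sits 5.2 in from both sides at T = (-62.90, -21.80). That places the tangent points at Z = (-68.10, -21.80) on KZ and D = (-62.90, -27.00) on DB. Then |GZ| = |Z − G| = 71.50.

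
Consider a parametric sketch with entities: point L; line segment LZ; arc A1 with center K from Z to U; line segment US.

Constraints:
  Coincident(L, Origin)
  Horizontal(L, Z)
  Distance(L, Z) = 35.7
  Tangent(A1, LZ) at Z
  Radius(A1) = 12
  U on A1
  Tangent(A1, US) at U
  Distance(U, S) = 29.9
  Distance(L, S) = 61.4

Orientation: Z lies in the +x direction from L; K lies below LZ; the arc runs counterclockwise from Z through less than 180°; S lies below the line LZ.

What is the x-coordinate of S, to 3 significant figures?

43.6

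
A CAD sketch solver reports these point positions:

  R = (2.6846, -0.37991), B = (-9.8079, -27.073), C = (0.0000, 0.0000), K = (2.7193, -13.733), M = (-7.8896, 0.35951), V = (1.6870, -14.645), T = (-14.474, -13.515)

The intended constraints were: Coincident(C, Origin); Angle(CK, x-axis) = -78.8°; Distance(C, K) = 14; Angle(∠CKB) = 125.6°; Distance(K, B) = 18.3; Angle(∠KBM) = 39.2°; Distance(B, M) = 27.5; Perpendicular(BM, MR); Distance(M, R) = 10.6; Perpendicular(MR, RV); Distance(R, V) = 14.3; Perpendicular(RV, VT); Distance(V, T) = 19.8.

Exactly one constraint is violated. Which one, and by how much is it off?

Distance(V, T) = 19.8 — off by 3.60.

C = (0.00, 0.00) ✓; CK at -78.80° ✓; |CK| = 14.00 ✓; ∠CKB = 125.6° ✓; |KB| = 18.30 ✓; ∠KBM = 39.20° ✓; |BM| = 27.50 ✓; ∠(BM, MR) = 90.00° ✓; |MR| = 10.60 ✓; ∠(MR, RV) = 90.00° ✓; |RV| = 14.30 ✓; ∠(RV, VT) = 90.00° ✓; |VT| = 16.20 ✗.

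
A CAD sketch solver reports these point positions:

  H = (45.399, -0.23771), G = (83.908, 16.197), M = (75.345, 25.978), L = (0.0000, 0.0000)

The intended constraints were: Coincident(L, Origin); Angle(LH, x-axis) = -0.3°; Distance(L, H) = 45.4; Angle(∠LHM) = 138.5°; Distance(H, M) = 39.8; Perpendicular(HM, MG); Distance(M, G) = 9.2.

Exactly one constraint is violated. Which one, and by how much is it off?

Distance(M, G) = 9.2 — off by 3.80.

L = (0.00, 0.00) ✓; LH at -0.3000° ✓; |LH| = 45.40 ✓; ∠LHM = 138.5° ✓; |HM| = 39.80 ✓; ∠(HM, MG) = 90.00° ✓; |MG| = 13.00 ✗.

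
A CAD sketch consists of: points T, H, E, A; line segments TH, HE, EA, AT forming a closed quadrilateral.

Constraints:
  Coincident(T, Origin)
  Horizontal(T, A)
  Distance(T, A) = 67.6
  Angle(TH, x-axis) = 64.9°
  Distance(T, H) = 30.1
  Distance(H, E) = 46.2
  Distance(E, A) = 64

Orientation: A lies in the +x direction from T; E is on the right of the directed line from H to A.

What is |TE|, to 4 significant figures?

19.54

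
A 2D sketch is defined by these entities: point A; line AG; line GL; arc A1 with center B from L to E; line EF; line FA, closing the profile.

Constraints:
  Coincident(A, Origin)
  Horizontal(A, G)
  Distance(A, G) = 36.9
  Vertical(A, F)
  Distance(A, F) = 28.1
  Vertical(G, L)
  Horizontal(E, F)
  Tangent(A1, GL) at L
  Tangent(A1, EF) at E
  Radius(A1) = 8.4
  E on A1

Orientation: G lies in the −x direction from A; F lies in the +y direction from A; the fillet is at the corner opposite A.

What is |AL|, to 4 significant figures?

41.83

A is at the origin; AG is horizontal with |AG| = 36.9 and G on the −x side, so G = (-36.90, 0.000). AF is vertical with |AF| = 28.1 and F on the +y side, so F = (0.000, 28.10). The virtual corner opposite A is at (-36.90, 28.10). The tangent condition forces BL to be normal to GL and the tangent condition forces BE to be normal to EF, with radius 8.4, so the center B sits 8.4 in from both sides at B = (-28.50, 19.70). That places the tangent points at L = (-36.90, 19.70) on GL and E = (-28.50, 28.10) on EF. Then |AL| = |L − A| = 41.83.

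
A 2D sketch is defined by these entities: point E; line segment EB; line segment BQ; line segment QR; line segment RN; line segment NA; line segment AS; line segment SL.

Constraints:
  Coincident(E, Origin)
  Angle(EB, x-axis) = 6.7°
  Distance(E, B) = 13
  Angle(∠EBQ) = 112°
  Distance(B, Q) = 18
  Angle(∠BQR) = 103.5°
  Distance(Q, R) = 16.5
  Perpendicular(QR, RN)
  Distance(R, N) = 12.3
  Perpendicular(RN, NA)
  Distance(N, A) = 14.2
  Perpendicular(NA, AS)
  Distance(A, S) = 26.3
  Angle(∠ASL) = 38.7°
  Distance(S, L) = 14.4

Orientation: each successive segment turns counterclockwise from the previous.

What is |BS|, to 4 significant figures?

32.17

E is at the origin; EB runs at 6.7° with length 13.0, so B = (12.91, 1.517). ∠EBQ = 112.0° gives BQ at 74.70° from the x-axis; with |BQ| = 18.0, Q = (17.66, 18.88). ∠BQR = 103.5° gives QR at 151.2° from the x-axis; with |QR| = 16.5, R = (3.202, 26.83). QR ⟂ RN, so RN runs at -118.8°; with |RN| = 12.3, N = (-2.724, 16.05). The perpendicularity gives NA at right angles to RN, so NA runs at -28.80°; with |NA| = 14.2, A = (9.720, 9.208). The perpendicularity gives AS at right angles to NA, so AS runs at 61.20°; with |AS| = 26.3, S = (22.39, 32.26). Then |BS| = |S − B| = 32.17.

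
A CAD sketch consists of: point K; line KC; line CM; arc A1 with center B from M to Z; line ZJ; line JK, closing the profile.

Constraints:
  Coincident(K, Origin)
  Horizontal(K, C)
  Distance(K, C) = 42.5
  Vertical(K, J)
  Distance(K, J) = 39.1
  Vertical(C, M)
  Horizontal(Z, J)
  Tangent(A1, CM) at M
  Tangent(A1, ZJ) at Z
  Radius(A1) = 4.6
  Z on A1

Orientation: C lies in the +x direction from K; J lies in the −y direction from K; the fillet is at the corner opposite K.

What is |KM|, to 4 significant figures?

54.74

K is at the origin; K and C share the same y with |KC| = 42.5 and C on the +x side, so C = (42.50, 0.000). KJ is vertical with |KJ| = 39.1 and J on the −y side, so J = (0.000, -39.10). The virtual corner opposite K is at (42.50, -39.10). The tangent condition forces BM to be normal to CM and A1 meets ZJ tangentially, so BZ is at right angles to ZJ, with radius 4.6, so the center B sits 4.6 in from both sides at B = (37.90, -34.50). That places the tangent points at M = (42.50, -34.50) on CM and Z = (37.90, -39.10) on ZJ. Then |KM| = |M − K| = 54.74.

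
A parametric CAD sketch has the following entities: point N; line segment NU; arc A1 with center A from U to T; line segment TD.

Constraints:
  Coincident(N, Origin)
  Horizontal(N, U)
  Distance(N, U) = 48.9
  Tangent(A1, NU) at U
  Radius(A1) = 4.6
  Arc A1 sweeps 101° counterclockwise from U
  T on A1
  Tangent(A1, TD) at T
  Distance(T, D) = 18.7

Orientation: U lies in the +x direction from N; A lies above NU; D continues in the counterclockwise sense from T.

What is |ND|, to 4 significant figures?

55.25

On A1, U sits at bearing -90° from A; a 101° counterclockwise sweep puts T at bearing 11°, so T = A + 4.6·(cos 11°, sin 11°) = (53.42, 5.478). Tangency of A1 to TD means the radius AT is perpendicular to TD, so TD runs along (−sin 11°, cos 11°); with |TD| = 18.7, D = (49.85, 23.83). Then |ND| = |D − N| = 55.25.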